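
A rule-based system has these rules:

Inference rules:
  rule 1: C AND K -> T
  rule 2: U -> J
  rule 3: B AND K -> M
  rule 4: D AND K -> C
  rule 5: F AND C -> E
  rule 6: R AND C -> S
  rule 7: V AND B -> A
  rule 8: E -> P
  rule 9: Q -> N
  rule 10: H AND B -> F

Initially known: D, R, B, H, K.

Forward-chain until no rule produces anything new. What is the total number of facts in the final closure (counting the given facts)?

12

Round 1: rule 3 [B AND K -> M]; rule 4 [D AND K -> C]; rule 10 [H AND B -> F]. New: M, C, F.
Round 2: rule 1 [C AND K -> T]; rule 5 [F AND C -> E]; rule 6 [R AND C -> S]. New: T, E, S.
Round 3: rule 8 [E -> P]. New: P.
Closure: {B, C, D, E, F, H, K, M, P, R, S, T} — 12 facts.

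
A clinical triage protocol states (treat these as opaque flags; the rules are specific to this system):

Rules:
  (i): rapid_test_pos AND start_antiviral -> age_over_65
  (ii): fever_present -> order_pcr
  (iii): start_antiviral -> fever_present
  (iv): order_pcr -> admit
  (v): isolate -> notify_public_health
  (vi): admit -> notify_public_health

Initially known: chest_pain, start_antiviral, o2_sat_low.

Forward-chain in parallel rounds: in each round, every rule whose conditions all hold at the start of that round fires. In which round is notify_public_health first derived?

4

Round 1 fires (iii), giving fever_present.
Round 2 fires (ii), giving order_pcr.
Round 3 fires (iv), giving admit.
Round 4 fires (vi), giving notify_public_health.
notify_public_health first appears in round 4.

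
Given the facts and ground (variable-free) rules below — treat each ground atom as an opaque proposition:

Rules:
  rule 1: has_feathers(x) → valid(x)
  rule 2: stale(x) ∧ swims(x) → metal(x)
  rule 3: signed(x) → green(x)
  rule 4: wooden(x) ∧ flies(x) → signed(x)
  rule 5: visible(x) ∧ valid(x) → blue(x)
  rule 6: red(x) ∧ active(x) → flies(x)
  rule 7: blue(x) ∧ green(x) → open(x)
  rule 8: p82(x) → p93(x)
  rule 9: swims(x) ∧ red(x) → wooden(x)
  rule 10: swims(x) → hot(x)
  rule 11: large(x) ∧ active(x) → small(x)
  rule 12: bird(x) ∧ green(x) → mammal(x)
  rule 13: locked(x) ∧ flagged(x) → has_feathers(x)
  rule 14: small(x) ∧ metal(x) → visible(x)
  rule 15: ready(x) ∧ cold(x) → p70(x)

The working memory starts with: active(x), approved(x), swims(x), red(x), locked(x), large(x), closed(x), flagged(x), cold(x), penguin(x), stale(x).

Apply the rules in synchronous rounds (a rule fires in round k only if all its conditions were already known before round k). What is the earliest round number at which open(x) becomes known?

Round 1 — rule 2, rule 6, rule 9, rule 10, rule 11, rule 13, derive metal(x), flies(x), wooden(x), hot(x), small(x), has_feathers(x).
Round 2 — rule 1, rule 4, rule 14, derive valid(x), signed(x), visible(x).
Round 3 — rule 3, rule 5, derive green(x), blue(x).
Round 4 — rule 7, derive open(x).
open(x) first appears in round 4.

4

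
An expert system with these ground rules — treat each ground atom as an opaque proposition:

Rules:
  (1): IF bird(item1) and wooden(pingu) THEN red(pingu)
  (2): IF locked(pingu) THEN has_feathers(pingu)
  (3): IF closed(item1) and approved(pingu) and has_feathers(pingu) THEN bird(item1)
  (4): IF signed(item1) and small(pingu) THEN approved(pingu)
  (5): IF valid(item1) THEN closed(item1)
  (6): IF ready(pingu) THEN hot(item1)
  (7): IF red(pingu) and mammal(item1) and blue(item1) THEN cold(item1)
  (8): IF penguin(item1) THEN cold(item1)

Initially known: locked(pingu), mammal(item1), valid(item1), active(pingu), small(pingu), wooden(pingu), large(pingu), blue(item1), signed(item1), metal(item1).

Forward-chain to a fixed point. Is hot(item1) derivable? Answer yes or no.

no

[1] (2) [IF locked(pingu) THEN has_feathers(pingu)]; (4) [IF signed(item1) and small(pingu) THEN approved(pingu)]; (5) [IF valid(item1) THEN closed(item1)]. ⇒ new: has_feathers(pingu), approved(pingu), closed(item1).
[2] (3) [IF closed(item1) and approved(pingu) and has_feathers(pingu) THEN bird(item1)]. ⇒ new: bird(item1).
[3] (1) [IF bird(item1) and wooden(pingu) THEN red(pingu)]. ⇒ new: red(pingu).
[4] (7) [IF red(pingu) and mammal(item1) and blue(item1) THEN cold(item1)]. ⇒ new: cold(item1).
Fixed point reached. hot(item1) is concluded only by (6); (6) needs ready(pingu) (never derived).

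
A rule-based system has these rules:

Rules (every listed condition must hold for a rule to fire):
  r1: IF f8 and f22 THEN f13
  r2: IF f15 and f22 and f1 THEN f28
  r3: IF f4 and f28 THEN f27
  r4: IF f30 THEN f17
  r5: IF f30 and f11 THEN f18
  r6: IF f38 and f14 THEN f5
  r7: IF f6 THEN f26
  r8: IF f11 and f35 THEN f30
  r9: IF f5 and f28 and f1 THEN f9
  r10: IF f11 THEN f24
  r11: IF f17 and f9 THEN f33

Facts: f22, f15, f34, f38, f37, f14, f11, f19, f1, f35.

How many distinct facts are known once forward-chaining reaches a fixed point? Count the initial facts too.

Round 1: r2 [IF f15 and f22 and f1 THEN f28]; r6 [IF f38 and f14 THEN f5]; r8 [IF f11 and f35 THEN f30]; r10 [IF f11 THEN f24]. New: f28, f5, f30, f24.
Round 2: r4 [IF f30 THEN f17]; r5 [IF f30 and f11 THEN f18]; r9 [IF f5 and f28 and f1 THEN f9]. New: f17, f18, f9.
Round 3: r11 [IF f17 and f9 THEN f33]. New: f33.
Closure: {f1, f11, f14, f15, f17, f18, f19, f22, f24, f28, f30, f33, f34, f35, f37, f38, f5, f9} — 18 facts.

18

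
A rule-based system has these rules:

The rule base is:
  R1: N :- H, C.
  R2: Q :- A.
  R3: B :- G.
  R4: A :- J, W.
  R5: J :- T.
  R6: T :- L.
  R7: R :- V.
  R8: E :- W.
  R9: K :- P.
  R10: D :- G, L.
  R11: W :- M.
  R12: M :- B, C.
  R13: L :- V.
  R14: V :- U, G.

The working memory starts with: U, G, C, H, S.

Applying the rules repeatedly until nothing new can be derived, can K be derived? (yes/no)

Round 1: R1 [N :- H, C.]; R3 [B :- G.]; R14 [V :- U, G.]. Adds N, B, V.
Round 2: R7 [R :- V.]; R12 [M :- B, C.]; R13 [L :- V.]. Adds R, M, L.
Round 3: R6 [T :- L.]; R10 [D :- G, L.]; R11 [W :- M.]. Adds T, D, W.
Round 4: R5 [J :- T.]; R8 [E :- W.]. Adds J, E.
Round 5: R4 [A :- J, W.]. Adds A.
Round 6: R2 [Q :- A.]. Adds Q.
Fixed point reached. K is concluded only by R9; R9 needs P (never derived).

no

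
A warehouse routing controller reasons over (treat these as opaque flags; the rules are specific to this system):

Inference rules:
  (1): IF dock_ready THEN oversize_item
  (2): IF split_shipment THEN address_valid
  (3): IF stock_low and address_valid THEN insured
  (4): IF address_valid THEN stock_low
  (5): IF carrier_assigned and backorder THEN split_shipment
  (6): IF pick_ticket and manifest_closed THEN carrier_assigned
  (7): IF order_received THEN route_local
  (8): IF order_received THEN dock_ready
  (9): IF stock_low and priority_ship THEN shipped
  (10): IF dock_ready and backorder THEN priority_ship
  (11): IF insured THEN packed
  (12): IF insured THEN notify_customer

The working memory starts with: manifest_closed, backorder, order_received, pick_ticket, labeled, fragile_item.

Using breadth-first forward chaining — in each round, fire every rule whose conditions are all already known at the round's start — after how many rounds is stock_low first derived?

Round 1: (6) [IF pick_ticket and manifest_closed THEN carrier_assigned]; (7) [IF order_received THEN route_local]; (8) [IF order_received THEN dock_ready]. New: carrier_assigned, route_local, dock_ready.
Round 2: (1) [IF dock_ready THEN oversize_item]; (5) [IF carrier_assigned and backorder THEN split_shipment]; (10) [IF dock_ready and backorder THEN priority_ship]. New: oversize_item, split_shipment, priority_ship.
Round 3: (2) [IF split_shipment THEN address_valid]. New: address_valid.
Round 4: (4) [IF address_valid THEN stock_low]. New: stock_low.
stock_low first appears in round 4.

4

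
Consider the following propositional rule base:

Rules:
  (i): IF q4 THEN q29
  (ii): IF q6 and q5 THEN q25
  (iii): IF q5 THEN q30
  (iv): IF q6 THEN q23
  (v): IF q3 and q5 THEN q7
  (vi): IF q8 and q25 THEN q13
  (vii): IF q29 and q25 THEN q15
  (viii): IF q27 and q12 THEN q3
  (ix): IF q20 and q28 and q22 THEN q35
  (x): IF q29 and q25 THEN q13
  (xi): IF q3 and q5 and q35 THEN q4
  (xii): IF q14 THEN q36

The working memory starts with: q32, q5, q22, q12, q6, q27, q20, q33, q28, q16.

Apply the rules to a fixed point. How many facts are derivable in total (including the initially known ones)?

Round 1: (ii) [IF q6 and q5 THEN q25]; (iii) [IF q5 THEN q30]; (iv) [IF q6 THEN q23]; (viii) [IF q27 and q12 THEN q3]; (ix) [IF q20 and q28 and q22 THEN q35]. Adds q25, q30, q23, q3, q35.
Round 2: (v) [IF q3 and q5 THEN q7]; (xi) [IF q3 and q5 and q35 THEN q4]. Adds q7, q4.
Round 3: (i) [IF q4 THEN q29]. Adds q29.
Round 4: (vii) [IF q29 and q25 THEN q15]; (x) [IF q29 and q25 THEN q13]. Adds q15, q13.
Closure: {q12, q13, q15, q16, q20, q22, q23, q25, q27, q28, q29, q3, q30, q32, q33, q35, q4, q5, q6, q7} — 20 facts.

20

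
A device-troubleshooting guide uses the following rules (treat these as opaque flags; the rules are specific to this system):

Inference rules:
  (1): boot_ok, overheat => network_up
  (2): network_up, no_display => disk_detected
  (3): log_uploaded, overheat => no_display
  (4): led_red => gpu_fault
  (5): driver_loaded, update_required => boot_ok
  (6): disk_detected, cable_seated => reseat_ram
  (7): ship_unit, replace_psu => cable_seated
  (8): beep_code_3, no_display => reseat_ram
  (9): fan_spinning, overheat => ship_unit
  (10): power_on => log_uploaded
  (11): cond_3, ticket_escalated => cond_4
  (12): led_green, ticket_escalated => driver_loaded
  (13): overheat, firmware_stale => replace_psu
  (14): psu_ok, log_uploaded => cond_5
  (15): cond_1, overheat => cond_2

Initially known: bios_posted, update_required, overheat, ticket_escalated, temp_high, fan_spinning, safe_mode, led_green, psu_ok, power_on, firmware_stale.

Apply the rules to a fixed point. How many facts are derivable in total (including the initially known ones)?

22

Round 1: (9) [fan_spinning, overheat => ship_unit]; (10) [power_on => log_uploaded]; (12) [led_green, ticket_escalated => driver_loaded]; (13) [overheat, firmware_stale => replace_psu]. Adds ship_unit, log_uploaded, driver_loaded, replace_psu.
Round 2: (3) [log_uploaded, overheat => no_display]; (5) [driver_loaded, update_required => boot_ok]; (7) [ship_unit, replace_psu => cable_seated]; (14) [psu_ok, log_uploaded => cond_5]. Adds no_display, boot_ok, cable_seated, cond_5.
Round 3: (1) [boot_ok, overheat => network_up]. Adds network_up.
Round 4: (2) [network_up, no_display => disk_detected]. Adds disk_detected.
Round 5: (6) [disk_detected, cable_seated => reseat_ram]. Adds reseat_ram.
Closure: {bios_posted, boot_ok, cable_seated, cond_5, disk_detected, driver_loaded, fan_spinning, firmware_stale, led_green, log_uploaded, network_up, no_display, overheat, power_on, psu_ok, replace_psu, reseat_ram, safe_mode, ship_unit, temp_high, ticket_escalated, update_required} — 22 facts.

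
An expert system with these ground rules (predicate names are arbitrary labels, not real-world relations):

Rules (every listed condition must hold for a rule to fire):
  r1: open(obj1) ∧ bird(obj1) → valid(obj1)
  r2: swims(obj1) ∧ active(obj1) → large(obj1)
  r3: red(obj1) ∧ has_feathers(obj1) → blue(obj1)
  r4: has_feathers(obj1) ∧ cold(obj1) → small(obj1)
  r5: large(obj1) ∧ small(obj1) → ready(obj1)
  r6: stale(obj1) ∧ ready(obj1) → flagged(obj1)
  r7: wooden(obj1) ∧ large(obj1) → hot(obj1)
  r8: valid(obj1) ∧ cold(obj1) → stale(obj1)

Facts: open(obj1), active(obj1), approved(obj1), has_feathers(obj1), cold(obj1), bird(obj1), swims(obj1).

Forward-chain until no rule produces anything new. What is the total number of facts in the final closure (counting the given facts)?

[1] r1 [open(obj1) ∧ bird(obj1) → valid(obj1)]; r2 [swims(obj1) ∧ active(obj1) → large(obj1)]; r4 [has_feathers(obj1) ∧ cold(obj1) → small(obj1)]. ⇒ new: valid(obj1), large(obj1), small(obj1).
[2] r5 [large(obj1) ∧ small(obj1) → ready(obj1)]; r8 [valid(obj1) ∧ cold(obj1) → stale(obj1)]. ⇒ new: ready(obj1), stale(obj1).
[3] r6 [stale(obj1) ∧ ready(obj1) → flagged(obj1)]. ⇒ new: flagged(obj1).
Closure: {active(obj1), approved(obj1), bird(obj1), cold(obj1), flagged(obj1), has_feathers(obj1), large(obj1), open(obj1), ready(obj1), small(obj1), stale(obj1), swims(obj1), valid(obj1)} — 13 facts.

13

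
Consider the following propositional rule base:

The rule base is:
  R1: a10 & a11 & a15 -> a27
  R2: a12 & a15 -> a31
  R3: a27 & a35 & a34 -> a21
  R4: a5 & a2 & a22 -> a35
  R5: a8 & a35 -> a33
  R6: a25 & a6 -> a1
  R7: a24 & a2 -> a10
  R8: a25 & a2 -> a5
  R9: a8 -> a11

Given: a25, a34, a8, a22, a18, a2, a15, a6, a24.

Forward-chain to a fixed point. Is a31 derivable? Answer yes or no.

no

[1] R6 [a25 & a6 -> a1]; R7 [a24 & a2 -> a10]; R8 [a25 & a2 -> a5]; R9 [a8 -> a11]. ⇒ new: a1, a10, a5, a11.
[2] R1 [a10 & a11 & a15 -> a27]; R4 [a5 & a2 & a22 -> a35]. ⇒ new: a27, a35.
[3] R3 [a27 & a35 & a34 -> a21]; R5 [a8 & a35 -> a33]. ⇒ new: a21, a33.
Fixed point reached. a31 is concluded only by R2; R2 needs a12 (never derived).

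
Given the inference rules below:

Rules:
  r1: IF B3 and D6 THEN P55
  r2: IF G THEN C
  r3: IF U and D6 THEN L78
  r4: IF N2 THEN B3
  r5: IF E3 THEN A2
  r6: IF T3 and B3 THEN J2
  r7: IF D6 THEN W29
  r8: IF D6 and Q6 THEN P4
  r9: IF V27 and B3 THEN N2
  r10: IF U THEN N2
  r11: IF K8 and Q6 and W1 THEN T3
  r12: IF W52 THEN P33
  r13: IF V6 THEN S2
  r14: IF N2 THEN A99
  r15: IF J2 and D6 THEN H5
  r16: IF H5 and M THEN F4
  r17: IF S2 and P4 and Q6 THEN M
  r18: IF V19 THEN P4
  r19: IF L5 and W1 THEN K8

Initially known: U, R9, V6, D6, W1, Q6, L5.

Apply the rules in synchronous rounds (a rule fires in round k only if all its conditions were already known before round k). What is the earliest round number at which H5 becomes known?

4

Round 1: r3 [IF U and D6 THEN L78]; r7 [IF D6 THEN W29]; r8 [IF D6 and Q6 THEN P4]; r10 [IF U THEN N2]; r13 [IF V6 THEN S2]; r19 [IF L5 and W1 THEN K8]. New: L78, W29, P4, N2, S2, K8.
Round 2: r4 [IF N2 THEN B3]; r11 [IF K8 and Q6 and W1 THEN T3]; r14 [IF N2 THEN A99]; r17 [IF S2 and P4 and Q6 THEN M]. New: B3, T3, A99, M.
Round 3: r1 [IF B3 and D6 THEN P55]; r6 [IF T3 and B3 THEN J2]. New: P55, J2.
Round 4: r15 [IF J2 and D6 THEN H5]. New: H5.
H5 first appears in round 4.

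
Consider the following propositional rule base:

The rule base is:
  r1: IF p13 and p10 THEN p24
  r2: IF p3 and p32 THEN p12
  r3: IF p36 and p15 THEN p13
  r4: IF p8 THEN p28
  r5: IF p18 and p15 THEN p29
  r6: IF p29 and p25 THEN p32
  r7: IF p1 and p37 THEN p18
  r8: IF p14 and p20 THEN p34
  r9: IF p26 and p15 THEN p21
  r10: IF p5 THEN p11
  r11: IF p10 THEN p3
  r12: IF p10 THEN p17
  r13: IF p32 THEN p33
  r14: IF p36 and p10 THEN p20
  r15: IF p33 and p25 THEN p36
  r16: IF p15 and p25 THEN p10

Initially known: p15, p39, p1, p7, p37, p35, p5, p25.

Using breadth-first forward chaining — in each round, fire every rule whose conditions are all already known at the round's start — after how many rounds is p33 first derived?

[1] r7 [IF p1 and p37 THEN p18]; r10 [IF p5 THEN p11]; r16 [IF p15 and p25 THEN p10]. ⇒ new: p18, p11, p10.
[2] r5 [IF p18 and p15 THEN p29]; r11 [IF p10 THEN p3]; r12 [IF p10 THEN p17]. ⇒ new: p29, p3, p17.
[3] r6 [IF p29 and p25 THEN p32]. ⇒ new: p32.
[4] r2 [IF p3 and p32 THEN p12]; r13 [IF p32 THEN p33]. ⇒ new: p12, p33.
p33 first appears in round 4.

4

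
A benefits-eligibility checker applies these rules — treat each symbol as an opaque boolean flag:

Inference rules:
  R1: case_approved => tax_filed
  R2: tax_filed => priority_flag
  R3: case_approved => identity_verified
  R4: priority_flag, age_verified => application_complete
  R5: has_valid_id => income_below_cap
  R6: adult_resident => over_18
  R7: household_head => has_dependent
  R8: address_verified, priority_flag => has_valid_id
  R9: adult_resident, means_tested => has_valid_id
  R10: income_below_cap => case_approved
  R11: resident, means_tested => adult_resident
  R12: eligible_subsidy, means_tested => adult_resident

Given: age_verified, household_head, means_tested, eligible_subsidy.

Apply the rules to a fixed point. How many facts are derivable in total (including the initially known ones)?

14

[1] R7 [household_head => has_dependent]; R12 [eligible_subsidy, means_tested => adult_resident]. ⇒ new: has_dependent, adult_resident.
[2] R6 [adult_resident => over_18]; R9 [adult_resident, means_tested => has_valid_id]. ⇒ new: over_18, has_valid_id.
[3] R5 [has_valid_id => income_below_cap]. ⇒ new: income_below_cap.
[4] R10 [income_below_cap => case_approved]. ⇒ new: case_approved.
[5] R1 [case_approved => tax_filed]; R3 [case_approved => identity_verified]. ⇒ new: tax_filed, identity_verified.
[6] R2 [tax_filed => priority_flag]. ⇒ new: priority_flag.
[7] R4 [priority_flag, age_verified => application_complete]. ⇒ new: application_complete.
Closure: {adult_resident, age_verified, application_complete, case_approved, eligible_subsidy, has_dependent, has_valid_id, household_head, identity_verified, income_below_cap, means_tested, over_18, priority_flag, tax_filed} — 14 facts.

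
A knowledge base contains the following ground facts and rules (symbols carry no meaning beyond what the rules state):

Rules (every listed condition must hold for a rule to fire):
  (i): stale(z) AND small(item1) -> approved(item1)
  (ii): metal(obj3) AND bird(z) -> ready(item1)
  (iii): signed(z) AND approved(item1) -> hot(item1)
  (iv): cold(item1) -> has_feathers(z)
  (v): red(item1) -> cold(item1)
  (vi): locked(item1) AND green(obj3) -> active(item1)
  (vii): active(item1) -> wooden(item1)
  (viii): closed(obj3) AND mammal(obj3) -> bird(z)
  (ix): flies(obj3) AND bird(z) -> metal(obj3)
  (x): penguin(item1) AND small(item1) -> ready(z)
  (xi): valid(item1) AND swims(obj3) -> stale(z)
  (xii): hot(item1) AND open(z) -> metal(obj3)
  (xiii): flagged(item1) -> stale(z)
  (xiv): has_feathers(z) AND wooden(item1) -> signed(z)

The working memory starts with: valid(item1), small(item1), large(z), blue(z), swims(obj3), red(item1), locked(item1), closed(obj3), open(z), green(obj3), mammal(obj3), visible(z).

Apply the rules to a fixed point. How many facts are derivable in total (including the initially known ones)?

Round 1: (v) [red(item1) -> cold(item1)]; (vi) [locked(item1) AND green(obj3) -> active(item1)]; (viii) [closed(obj3) AND mammal(obj3) -> bird(z)]; (xi) [valid(item1) AND swims(obj3) -> stale(z)]. Adds cold(item1), active(item1), bird(z), stale(z).
Round 2: (i) [stale(z) AND small(item1) -> approved(item1)]; (iv) [cold(item1) -> has_feathers(z)]; (vii) [active(item1) -> wooden(item1)]. Adds approved(item1), has_feathers(z), wooden(item1).
Round 3: (xiv) [has_feathers(z) AND wooden(item1) -> signed(z)]. Adds signed(z).
Round 4: (iii) [signed(z) AND approved(item1) -> hot(item1)]. Adds hot(item1).
Round 5: (xii) [hot(item1) AND open(z) -> metal(obj3)]. Adds metal(obj3).
Round 6: (ii) [metal(obj3) AND bird(z) -> ready(item1)]. Adds ready(item1).
Closure: {active(item1), approved(item1), bird(z), blue(z), closed(obj3), cold(item1), green(obj3), has_feathers(z), hot(item1), large(z), locked(item1), mammal(obj3), metal(obj3), open(z), ready(item1), red(item1), signed(z), small(item1), stale(z), swims(obj3), valid(item1), visible(z), wooden(item1)} — 23 facts.

23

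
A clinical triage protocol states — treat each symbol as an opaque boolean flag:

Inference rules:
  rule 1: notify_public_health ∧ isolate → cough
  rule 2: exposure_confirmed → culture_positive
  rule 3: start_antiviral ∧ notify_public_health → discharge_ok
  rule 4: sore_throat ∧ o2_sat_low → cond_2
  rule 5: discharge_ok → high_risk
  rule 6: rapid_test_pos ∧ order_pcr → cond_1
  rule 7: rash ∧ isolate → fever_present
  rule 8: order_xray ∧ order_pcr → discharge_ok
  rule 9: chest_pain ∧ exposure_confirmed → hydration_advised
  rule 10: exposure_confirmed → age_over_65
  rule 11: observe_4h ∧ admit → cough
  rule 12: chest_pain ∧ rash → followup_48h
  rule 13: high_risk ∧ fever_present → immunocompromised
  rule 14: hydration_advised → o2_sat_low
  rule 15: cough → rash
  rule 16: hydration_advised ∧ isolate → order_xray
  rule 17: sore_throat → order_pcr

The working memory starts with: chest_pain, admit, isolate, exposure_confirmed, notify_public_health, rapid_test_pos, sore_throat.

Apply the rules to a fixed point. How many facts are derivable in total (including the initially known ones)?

22

[1] rule 1 [notify_public_health ∧ isolate → cough]; rule 2 [exposure_confirmed → culture_positive]; rule 9 [chest_pain ∧ exposure_confirmed → hydration_advised]; rule 10 [exposure_confirmed → age_over_65]; rule 17 [sore_throat → order_pcr]. ⇒ new: cough, culture_positive, hydration_advised, age_over_65, order_pcr.
[2] rule 6 [rapid_test_pos ∧ order_pcr → cond_1]; rule 14 [hydration_advised → o2_sat_low]; rule 15 [cough → rash]; rule 16 [hydration_advised ∧ isolate → order_xray]. ⇒ new: cond_1, o2_sat_low, rash, order_xray.
[3] rule 4 [sore_throat ∧ o2_sat_low → cond_2]; rule 7 [rash ∧ isolate → fever_present]; rule 8 [order_xray ∧ order_pcr → discharge_ok]; rule 12 [chest_pain ∧ rash → followup_48h]. ⇒ new: cond_2, fever_present, discharge_ok, followup_48h.
[4] rule 5 [discharge_ok → high_risk]. ⇒ new: high_risk.
[5] rule 13 [high_risk ∧ fever_present → immunocompromised]. ⇒ new: immunocompromised.
Closure: {admit, age_over_65, chest_pain, cond_1, cond_2, cough, culture_positive, discharge_ok, exposure_confirmed, fever_present, followup_48h, high_risk, hydration_advised, immunocompromised, isolate, notify_public_health, o2_sat_low, order_pcr, order_xray, rapid_test_pos, rash, sore_throat} — 22 facts.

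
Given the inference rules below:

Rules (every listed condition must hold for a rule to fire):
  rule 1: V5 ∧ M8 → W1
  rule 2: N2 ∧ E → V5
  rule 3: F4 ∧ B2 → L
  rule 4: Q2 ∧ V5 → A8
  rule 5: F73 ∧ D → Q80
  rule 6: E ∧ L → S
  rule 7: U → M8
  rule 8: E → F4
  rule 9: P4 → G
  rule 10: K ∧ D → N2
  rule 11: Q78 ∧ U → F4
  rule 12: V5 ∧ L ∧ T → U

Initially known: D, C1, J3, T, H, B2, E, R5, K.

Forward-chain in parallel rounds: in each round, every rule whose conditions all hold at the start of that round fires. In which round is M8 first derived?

4

Round 1 — rule 8, rule 10, derive F4, N2.
Round 2 — rule 2, rule 3, derive V5, L.
Round 3 — rule 6, rule 12, derive S, U.
Round 4 — rule 7, derive M8.
M8 first appears in round 4.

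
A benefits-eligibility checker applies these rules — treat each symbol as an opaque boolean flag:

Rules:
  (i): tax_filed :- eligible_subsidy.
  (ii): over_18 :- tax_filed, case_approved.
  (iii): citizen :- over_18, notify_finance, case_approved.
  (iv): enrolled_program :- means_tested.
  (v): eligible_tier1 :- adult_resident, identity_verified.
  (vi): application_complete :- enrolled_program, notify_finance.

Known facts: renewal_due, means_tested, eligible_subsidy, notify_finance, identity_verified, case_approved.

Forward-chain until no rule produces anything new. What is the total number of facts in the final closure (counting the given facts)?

[1] (i) [tax_filed :- eligible_subsidy.]; (iv) [enrolled_program :- means_tested.]. ⇒ new: tax_filed, enrolled_program.
[2] (ii) [over_18 :- tax_filed, case_approved.]; (vi) [application_complete :- enrolled_program, notify_finance.]. ⇒ new: over_18, application_complete.
[3] (iii) [citizen :- over_18, notify_finance, case_approved.]. ⇒ new: citizen.
Closure: {application_complete, case_approved, citizen, eligible_subsidy, enrolled_program, identity_verified, means_tested, notify_finance, over_18, renewal_due, tax_filed} — 11 facts.

11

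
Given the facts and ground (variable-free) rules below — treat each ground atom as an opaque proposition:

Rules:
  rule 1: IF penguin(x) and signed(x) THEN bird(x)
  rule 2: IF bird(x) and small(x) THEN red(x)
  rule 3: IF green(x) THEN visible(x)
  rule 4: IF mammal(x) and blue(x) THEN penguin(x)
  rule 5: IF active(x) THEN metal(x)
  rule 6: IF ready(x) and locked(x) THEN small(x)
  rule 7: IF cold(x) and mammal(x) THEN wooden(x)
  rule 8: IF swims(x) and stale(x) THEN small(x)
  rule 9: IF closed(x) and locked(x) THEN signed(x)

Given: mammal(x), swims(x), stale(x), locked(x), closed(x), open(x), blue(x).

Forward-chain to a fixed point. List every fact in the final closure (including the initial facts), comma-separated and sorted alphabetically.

Round 1: rule 4 [IF mammal(x) and blue(x) THEN penguin(x)]; rule 8 [IF swims(x) and stale(x) THEN small(x)]; rule 9 [IF closed(x) and locked(x) THEN signed(x)]. Adds penguin(x), small(x), signed(x).
Round 2: rule 1 [IF penguin(x) and signed(x) THEN bird(x)]. Adds bird(x).
Round 3: rule 2 [IF bird(x) and small(x) THEN red(x)]. Adds red(x).

bird(x), blue(x), closed(x), locked(x), mammal(x), open(x), penguin(x), red(x), signed(x), small(x), stale(x), swims(x)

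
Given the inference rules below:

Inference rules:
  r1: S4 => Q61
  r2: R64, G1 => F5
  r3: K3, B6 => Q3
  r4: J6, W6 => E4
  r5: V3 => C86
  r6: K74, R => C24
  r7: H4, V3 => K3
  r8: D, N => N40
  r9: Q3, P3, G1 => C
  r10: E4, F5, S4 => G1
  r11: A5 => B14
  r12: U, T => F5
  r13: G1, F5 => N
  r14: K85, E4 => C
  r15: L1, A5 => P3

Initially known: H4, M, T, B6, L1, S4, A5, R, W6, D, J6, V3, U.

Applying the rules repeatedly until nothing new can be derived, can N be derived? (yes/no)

yes

Round 1 fires r1, r4, r5, r7, r11, r12, r15, giving Q61, E4, C86, K3, B14, F5, P3.
Round 2 fires r3, r10, giving Q3, G1.
Round 3 fires r9, r13, giving C, N.
Round 4 fires r8, giving N40.
N appears in round 3, so it is derivable.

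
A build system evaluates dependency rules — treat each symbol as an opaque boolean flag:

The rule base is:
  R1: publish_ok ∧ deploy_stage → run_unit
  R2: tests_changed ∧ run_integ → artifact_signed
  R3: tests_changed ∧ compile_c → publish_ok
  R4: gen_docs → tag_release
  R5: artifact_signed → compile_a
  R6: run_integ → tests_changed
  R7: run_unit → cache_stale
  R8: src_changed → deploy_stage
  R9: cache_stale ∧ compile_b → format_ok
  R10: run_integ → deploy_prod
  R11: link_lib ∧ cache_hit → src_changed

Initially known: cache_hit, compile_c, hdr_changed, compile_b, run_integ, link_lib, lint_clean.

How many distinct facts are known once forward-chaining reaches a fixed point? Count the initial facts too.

Round 1 fires R6, R10, R11, giving tests_changed, deploy_prod, src_changed.
Round 2 fires R2, R3, R8, giving artifact_signed, publish_ok, deploy_stage.
Round 3 fires R1, R5, giving run_unit, compile_a.
Round 4 fires R7, giving cache_stale.
Round 5 fires R9, giving format_ok.
Closure: {artifact_signed, cache_hit, cache_stale, compile_a, compile_b, compile_c, deploy_prod, deploy_stage, format_ok, hdr_changed, link_lib, lint_clean, publish_ok, run_integ, run_unit, src_changed, tests_changed} — 17 facts.

17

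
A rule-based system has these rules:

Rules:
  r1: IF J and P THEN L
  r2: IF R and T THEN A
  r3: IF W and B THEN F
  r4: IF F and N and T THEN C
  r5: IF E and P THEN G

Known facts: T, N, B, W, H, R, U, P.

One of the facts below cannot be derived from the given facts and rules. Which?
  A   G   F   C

G

Round 1: r2 [IF R and T THEN A]; r3 [IF W and B THEN F]. Adds A, F.
Round 2: r4 [IF F and N and T THEN C]. Adds C.
Derived: C (round 2), F (round 1), A (round 1). G never appears in any round.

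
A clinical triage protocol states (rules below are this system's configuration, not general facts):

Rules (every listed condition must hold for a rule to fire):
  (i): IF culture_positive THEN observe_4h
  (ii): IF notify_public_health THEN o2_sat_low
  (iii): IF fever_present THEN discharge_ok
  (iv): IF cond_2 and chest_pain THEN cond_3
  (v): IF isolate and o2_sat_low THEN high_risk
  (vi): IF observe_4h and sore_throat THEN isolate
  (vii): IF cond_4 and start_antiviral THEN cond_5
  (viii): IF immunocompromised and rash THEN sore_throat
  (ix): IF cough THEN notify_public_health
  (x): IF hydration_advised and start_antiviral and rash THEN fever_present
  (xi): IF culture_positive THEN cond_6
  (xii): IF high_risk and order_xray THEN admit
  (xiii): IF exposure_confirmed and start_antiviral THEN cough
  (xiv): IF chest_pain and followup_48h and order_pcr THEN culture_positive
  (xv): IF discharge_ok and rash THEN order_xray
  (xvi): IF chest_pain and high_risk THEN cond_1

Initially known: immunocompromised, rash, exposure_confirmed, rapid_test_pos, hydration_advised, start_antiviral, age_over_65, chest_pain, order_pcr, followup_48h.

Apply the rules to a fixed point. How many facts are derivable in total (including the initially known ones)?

24

Round 1: (viii) [IF immunocompromised and rash THEN sore_throat]; (x) [IF hydration_advised and start_antiviral and rash THEN fever_present]; (xiii) [IF exposure_confirmed and start_antiviral THEN cough]; (xiv) [IF chest_pain and followup_48h and order_pcr THEN culture_positive]. Adds sore_throat, fever_present, cough, culture_positive.
Round 2: (i) [IF culture_positive THEN observe_4h]; (iii) [IF fever_present THEN discharge_ok]; (ix) [IF cough THEN notify_public_health]; (xi) [IF culture_positive THEN cond_6]. Adds observe_4h, discharge_ok, notify_public_health, cond_6.
Round 3: (ii) [IF notify_public_health THEN o2_sat_low]; (vi) [IF observe_4h and sore_throat THEN isolate]; (xv) [IF discharge_ok and rash THEN order_xray]. Adds o2_sat_low, isolate, order_xray.
Round 4: (v) [IF isolate and o2_sat_low THEN high_risk]. Adds high_risk.
Round 5: (xii) [IF high_risk and order_xray THEN admit]; (xvi) [IF chest_pain and high_risk THEN cond_1]. Adds admit, cond_1.
Closure: {admit, age_over_65, chest_pain, cond_1, cond_6, cough, culture_positive, discharge_ok, exposure_confirmed, fever_present, followup_48h, high_risk, hydration_advised, immunocompromised, isolate, notify_public_health, o2_sat_low, observe_4h, order_pcr, order_xray, rapid_test_pos, rash, sore_throat, start_antiviral} — 24 facts.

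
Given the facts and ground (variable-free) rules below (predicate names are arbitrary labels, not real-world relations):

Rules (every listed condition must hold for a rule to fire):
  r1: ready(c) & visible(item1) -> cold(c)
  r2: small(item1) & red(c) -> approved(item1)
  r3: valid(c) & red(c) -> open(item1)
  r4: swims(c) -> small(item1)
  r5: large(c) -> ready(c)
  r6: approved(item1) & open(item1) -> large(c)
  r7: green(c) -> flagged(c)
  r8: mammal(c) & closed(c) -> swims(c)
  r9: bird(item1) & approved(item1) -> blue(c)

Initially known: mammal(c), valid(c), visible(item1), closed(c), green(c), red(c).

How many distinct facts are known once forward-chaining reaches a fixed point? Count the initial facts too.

14

[1] r3 [valid(c) & red(c) -> open(item1)]; r7 [green(c) -> flagged(c)]; r8 [mammal(c) & closed(c) -> swims(c)]. ⇒ new: open(item1), flagged(c), swims(c).
[2] r4 [swims(c) -> small(item1)]. ⇒ new: small(item1).
[3] r2 [small(item1) & red(c) -> approved(item1)]. ⇒ new: approved(item1).
[4] r6 [approved(item1) & open(item1) -> large(c)]. ⇒ new: large(c).
[5] r5 [large(c) -> ready(c)]. ⇒ new: ready(c).
[6] r1 [ready(c) & visible(item1) -> cold(c)]. ⇒ new: cold(c).
Closure: {approved(item1), closed(c), cold(c), flagged(c), green(c), large(c), mammal(c), open(item1), ready(c), red(c), small(item1), swims(c), valid(c), visible(item1)} — 14 facts.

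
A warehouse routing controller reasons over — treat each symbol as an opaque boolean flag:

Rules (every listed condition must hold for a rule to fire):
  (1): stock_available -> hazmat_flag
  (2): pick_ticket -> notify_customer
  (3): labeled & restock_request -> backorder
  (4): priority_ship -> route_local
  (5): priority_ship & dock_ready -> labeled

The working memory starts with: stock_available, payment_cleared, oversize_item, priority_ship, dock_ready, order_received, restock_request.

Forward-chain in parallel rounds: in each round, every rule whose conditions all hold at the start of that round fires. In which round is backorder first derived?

2

Round 1 — (1), (4), (5), derive hazmat_flag, route_local, labeled.
Round 2 — (3), derive backorder.
backorder first appears in round 2.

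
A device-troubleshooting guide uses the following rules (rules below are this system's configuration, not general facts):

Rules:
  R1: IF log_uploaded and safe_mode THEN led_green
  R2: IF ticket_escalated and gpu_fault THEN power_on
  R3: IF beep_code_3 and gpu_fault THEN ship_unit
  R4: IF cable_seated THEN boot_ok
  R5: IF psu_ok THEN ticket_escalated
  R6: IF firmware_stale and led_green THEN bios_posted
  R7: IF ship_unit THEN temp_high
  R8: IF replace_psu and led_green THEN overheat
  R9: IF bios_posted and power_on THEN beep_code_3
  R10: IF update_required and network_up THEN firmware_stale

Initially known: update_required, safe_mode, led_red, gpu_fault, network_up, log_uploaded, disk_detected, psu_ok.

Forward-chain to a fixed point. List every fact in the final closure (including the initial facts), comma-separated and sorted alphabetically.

beep_code_3, bios_posted, disk_detected, firmware_stale, gpu_fault, led_green, led_red, log_uploaded, network_up, power_on, psu_ok, safe_mode, ship_unit, temp_high, ticket_escalated, update_required

Round 1: R1 [IF log_uploaded and safe_mode THEN led_green]; R5 [IF psu_ok THEN ticket_escalated]; R10 [IF update_required and network_up THEN firmware_stale]. New: led_green, ticket_escalated, firmware_stale.
Round 2: R2 [IF ticket_escalated and gpu_fault THEN power_on]; R6 [IF firmware_stale and led_green THEN bios_posted]. New: power_on, bios_posted.
Round 3: R9 [IF bios_posted and power_on THEN beep_code_3]. New: beep_code_3.
Round 4: R3 [IF beep_code_3 and gpu_fault THEN ship_unit]. New: ship_unit.
Round 5: R7 [IF ship_unit THEN temp_high]. New: temp_high.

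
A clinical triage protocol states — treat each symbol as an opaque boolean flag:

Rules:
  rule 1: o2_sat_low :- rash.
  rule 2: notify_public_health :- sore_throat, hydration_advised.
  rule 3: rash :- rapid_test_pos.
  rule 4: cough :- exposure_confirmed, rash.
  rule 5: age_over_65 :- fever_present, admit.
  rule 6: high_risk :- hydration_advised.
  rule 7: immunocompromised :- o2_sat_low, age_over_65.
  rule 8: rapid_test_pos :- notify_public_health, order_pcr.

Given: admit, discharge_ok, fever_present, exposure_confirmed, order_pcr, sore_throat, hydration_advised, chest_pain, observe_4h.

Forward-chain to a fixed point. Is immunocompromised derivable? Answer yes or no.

yes

Round 1 — rule 2, rule 5, rule 6, derive notify_public_health, age_over_65, high_risk.
Round 2 — rule 8, derive rapid_test_pos.
Round 3 — rule 3, derive rash.
Round 4 — rule 1, rule 4, derive o2_sat_low, cough.
Round 5 — rule 7, derive immunocompromised.
immunocompromised appears in round 5, so it is derivable.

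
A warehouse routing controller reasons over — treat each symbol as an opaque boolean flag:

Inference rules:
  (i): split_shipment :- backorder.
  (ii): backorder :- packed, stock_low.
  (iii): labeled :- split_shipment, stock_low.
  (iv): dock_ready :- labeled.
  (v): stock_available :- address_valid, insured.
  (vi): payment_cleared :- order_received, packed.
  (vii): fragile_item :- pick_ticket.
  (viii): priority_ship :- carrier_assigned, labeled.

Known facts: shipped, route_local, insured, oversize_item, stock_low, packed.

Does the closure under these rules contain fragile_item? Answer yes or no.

Round 1: (ii) [backorder :- packed, stock_low.]. Adds backorder.
Round 2: (i) [split_shipment :- backorder.]. Adds split_shipment.
Round 3: (iii) [labeled :- split_shipment, stock_low.]. Adds labeled.
Round 4: (iv) [dock_ready :- labeled.]. Adds dock_ready.
Fixed point reached. fragile_item is concluded only by (vii); (vii) needs pick_ticket (never derived).

no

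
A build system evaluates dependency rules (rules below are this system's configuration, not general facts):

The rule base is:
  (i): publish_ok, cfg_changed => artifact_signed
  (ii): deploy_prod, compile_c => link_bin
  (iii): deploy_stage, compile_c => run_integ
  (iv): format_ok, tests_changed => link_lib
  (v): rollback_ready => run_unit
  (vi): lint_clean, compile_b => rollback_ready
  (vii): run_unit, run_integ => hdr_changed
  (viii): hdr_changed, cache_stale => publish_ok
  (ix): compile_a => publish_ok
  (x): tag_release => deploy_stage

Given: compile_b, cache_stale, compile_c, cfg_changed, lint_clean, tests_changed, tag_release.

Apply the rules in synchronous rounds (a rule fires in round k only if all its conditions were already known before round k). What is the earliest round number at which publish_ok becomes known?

4

Round 1: (vi) [lint_clean, compile_b => rollback_ready]; (x) [tag_release => deploy_stage]. New: rollback_ready, deploy_stage.
Round 2: (iii) [deploy_stage, compile_c => run_integ]; (v) [rollback_ready => run_unit]. New: run_integ, run_unit.
Round 3: (vii) [run_unit, run_integ => hdr_changed]. New: hdr_changed.
Round 4: (viii) [hdr_changed, cache_stale => publish_ok]. New: publish_ok.
publish_ok first appears in round 4.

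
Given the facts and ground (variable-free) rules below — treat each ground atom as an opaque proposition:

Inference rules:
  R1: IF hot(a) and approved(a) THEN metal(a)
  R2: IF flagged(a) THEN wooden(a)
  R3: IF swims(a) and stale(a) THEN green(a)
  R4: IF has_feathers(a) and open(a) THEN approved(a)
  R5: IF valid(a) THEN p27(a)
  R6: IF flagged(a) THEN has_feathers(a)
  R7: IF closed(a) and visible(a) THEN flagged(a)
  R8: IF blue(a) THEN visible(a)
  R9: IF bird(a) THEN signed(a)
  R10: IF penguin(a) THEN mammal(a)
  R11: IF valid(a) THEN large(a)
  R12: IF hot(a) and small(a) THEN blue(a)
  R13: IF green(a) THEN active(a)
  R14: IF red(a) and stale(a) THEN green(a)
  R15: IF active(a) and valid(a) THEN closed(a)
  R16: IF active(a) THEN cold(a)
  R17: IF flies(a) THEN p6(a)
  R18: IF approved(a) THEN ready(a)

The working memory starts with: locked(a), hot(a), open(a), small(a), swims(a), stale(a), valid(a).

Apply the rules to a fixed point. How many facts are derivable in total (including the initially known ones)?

21

Round 1: R3 [IF swims(a) and stale(a) THEN green(a)]; R5 [IF valid(a) THEN p27(a)]; R11 [IF valid(a) THEN large(a)]; R12 [IF hot(a) and small(a) THEN blue(a)]. New: green(a), p27(a), large(a), blue(a).
Round 2: R8 [IF blue(a) THEN visible(a)]; R13 [IF green(a) THEN active(a)]. New: visible(a), active(a).
Round 3: R15 [IF active(a) and valid(a) THEN closed(a)]; R16 [IF active(a) THEN cold(a)]. New: closed(a), cold(a).
Round 4: R7 [IF closed(a) and visible(a) THEN flagged(a)]. New: flagged(a).
Round 5: R2 [IF flagged(a) THEN wooden(a)]; R6 [IF flagged(a) THEN has_feathers(a)]. New: wooden(a), has_feathers(a).
Round 6: R4 [IF has_feathers(a) and open(a) THEN approved(a)]. New: approved(a).
Round 7: R1 [IF hot(a) and approved(a) THEN metal(a)]; R18 [IF approved(a) THEN ready(a)]. New: metal(a), ready(a).
Closure: {active(a), approved(a), blue(a), closed(a), cold(a), flagged(a), green(a), has_feathers(a), hot(a), large(a), locked(a), metal(a), open(a), p27(a), ready(a), small(a), stale(a), swims(a), valid(a), visible(a), wooden(a)} — 21 facts.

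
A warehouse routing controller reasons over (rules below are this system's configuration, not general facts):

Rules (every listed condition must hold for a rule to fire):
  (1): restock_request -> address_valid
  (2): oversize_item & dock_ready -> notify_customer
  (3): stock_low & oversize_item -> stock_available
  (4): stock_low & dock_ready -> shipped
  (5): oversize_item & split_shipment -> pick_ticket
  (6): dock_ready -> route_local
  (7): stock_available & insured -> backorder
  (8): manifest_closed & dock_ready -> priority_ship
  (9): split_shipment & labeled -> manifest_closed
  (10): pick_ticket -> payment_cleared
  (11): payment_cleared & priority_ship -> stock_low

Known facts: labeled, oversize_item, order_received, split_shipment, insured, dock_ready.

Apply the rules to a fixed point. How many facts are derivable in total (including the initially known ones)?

16

[1] (2) [oversize_item & dock_ready -> notify_customer]; (5) [oversize_item & split_shipment -> pick_ticket]; (6) [dock_ready -> route_local]; (9) [split_shipment & labeled -> manifest_closed]. ⇒ new: notify_customer, pick_ticket, route_local, manifest_closed.
[2] (8) [manifest_closed & dock_ready -> priority_ship]; (10) [pick_ticket -> payment_cleared]. ⇒ new: priority_ship, payment_cleared.
[3] (11) [payment_cleared & priority_ship -> stock_low]. ⇒ new: stock_low.
[4] (3) [stock_low & oversize_item -> stock_available]; (4) [stock_low & dock_ready -> shipped]. ⇒ new: stock_available, shipped.
[5] (7) [stock_available & insured -> backorder]. ⇒ new: backorder.
Closure: {backorder, dock_ready, insured, labeled, manifest_closed, notify_customer, order_received, oversize_item, payment_cleared, pick_ticket, priority_ship, route_local, shipped, split_shipment, stock_available, stock_low} — 16 facts.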